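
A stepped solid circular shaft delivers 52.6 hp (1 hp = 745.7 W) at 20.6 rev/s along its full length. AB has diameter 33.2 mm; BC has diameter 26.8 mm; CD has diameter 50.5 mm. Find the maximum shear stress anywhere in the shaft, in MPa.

ω = 2π·20.6 = 129.4 rad/s, so T = P/ω = 52.6×745.7 / 129.4 = 303.0 N·m.
Under the same torque, τ_max = 16T/(πd³) is largest where d is smallest — segment BC (d = 26.8 mm).
τ_max = 16·303.0/(π·(0.0268)³) = 8.018×10^7 Pa.

80.2 MPa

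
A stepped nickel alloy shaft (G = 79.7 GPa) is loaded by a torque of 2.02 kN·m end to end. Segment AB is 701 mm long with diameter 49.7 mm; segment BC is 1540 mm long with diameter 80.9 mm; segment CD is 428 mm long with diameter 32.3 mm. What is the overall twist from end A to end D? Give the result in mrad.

140 mrad

J_AB = π(0.0497)⁴/32 = 5.99×10^-7 m⁴; J_BC = π(0.0809)⁴/32 = 4.21×10^-6 m⁴; J_CD = π(0.0323)⁴/32 = 1.07×10^-7 m⁴.
θ = (T/G)·Σ L_i/J_i = (2020/79.7×10⁹)·(0.701/5.99×10^-7 + 1.54/4.21×10^-6 + 0.428/1.07×10^-7) = 0.1405 rad.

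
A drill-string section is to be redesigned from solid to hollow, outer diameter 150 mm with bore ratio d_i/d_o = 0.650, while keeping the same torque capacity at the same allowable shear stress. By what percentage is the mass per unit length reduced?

Equal τ_max and T ⇒ the solid shaft needs d_s³ = d_o³(1−k⁴), so d_s = 150·(1−0.650⁴)^(1/3) = 140.5 mm.
Area ratio A_h/A_s = d_o²(1−k²)/d_s² = (1−k²)/(1−k⁴)^(2/3) = 0.6584.
Mass saving = 1 − 0.6584 = 34.2 %.

34.2 %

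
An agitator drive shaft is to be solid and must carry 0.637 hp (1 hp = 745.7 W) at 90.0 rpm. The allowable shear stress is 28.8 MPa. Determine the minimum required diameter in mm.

20.7 mm

ω = 2π·90.0/60 = 9.425 rad/s, so T = P/ω = 0.637×745.7 / 9.425 = 50.40 N·m.
For a solid shaft τ_max = 16T/(πd³), so d = (16T/(π τ_allow))^(1/3) = (16·50.40/(π·2.88×10^7))^(1/3) = 0.02073 m.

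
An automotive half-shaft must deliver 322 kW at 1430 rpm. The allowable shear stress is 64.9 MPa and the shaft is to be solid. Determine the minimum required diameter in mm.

55.3 mm

ω = 2π·1430/60 = 149.7 rad/s, so T = P/ω = 322×10³ / 149.7 = 2150 N·m.
For a solid shaft τ_max = 16T/(πd³), so d = (16T/(π τ_allow))^(1/3) = (16·2150/(π·6.49×10^7))^(1/3) = 0.05526 m.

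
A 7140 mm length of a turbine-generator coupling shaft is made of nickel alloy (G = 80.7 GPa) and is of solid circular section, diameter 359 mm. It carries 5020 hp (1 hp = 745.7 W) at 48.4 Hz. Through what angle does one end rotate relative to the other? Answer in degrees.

ω = 2π·48.4 = 304.1 rad/s, so T = P/ω = 5020×745.7 / 304.1 = 12310 N·m.
J = πd⁴/32 = π(0.359)⁴/32 = 1.631×10^-3 m⁴.
θ = T·L/(G·J) = 12310 × 7.14 / (80.7×10⁹ × 1.631×10^-3) = 6.679×10^-4 rad.

0.0383°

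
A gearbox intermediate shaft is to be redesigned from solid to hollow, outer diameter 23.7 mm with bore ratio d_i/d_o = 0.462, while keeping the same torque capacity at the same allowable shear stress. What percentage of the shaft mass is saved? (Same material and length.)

Equal τ_max and T ⇒ the solid shaft needs d_s³ = d_o³(1−k⁴), so d_s = 23.7·(1−0.462⁴)^(1/3) = 23.33 mm.
Area ratio A_h/A_s = d_o²(1−k²)/d_s² = (1−k²)/(1−k⁴)^(2/3) = 0.8114.
Mass saving = 1 − 0.8114 = 18.9 %.

18.9 %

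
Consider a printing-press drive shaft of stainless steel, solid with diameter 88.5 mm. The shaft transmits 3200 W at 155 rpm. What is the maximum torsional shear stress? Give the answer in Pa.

ω = 2π·155/60 = 16.23 rad/s, so T = P/ω = 3200 / 16.23 = 197.1 N·m.
J = πd⁴/32 = π(0.0885)⁴/32 = 6.022×10^-6 m⁴.
τ_max = T·r/J = 197.1 × 0.0442 / 6.022×10^-6 = 1.449×10^6 Pa.

1.45e6 Pa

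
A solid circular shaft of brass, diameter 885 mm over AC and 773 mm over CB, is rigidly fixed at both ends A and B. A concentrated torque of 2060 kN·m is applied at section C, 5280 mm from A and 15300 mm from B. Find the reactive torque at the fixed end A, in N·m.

Compatibility: T_A·a/J_AC = T_B·b/J_CB with T_A + T_B = T₀.
J_AC = 0.0602 m⁴, J_CB = 0.0351 m⁴, so T_A = T₀·(J_AC/a)/((J_AC/a)+(J_CB/b)) = 1.715e6 N·m, T_B = 344600 N·m.

1.72e6 N·m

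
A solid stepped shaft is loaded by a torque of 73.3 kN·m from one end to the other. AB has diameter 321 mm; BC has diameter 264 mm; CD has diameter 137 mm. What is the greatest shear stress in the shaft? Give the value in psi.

Under the same torque, τ_max = 16T/(πd³) is largest where d is smallest — segment CD (d = 137 mm).
τ_max = 16·73300/(π·(0.137)³) = 1.452×10^8 Pa.

21100 psi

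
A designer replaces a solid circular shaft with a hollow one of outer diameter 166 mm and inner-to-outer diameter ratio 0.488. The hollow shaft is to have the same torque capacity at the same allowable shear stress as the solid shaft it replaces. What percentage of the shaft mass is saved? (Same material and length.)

Equal τ_max and T ⇒ the solid shaft needs d_s³ = d_o³(1−k⁴), so d_s = 166·(1−0.488⁴)^(1/3) = 162.8 mm.
Area ratio A_h/A_s = d_o²(1−k²)/d_s² = (1−k²)/(1−k⁴)^(2/3) = 0.7921.
Mass saving = 1 − 0.7921 = 20.8 %.

20.8 %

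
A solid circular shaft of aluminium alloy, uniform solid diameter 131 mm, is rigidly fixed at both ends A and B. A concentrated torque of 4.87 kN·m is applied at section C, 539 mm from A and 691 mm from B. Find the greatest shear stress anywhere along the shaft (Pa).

6.20e6 Pa

With uniform GJ and both ends fixed, compatibility θ_AC = θ_CB gives T_A·a = T_B·b, together with T_A + T_B = T₀.
T_A = T₀·b/(a+b) = 4870·691/1230 = 2736 N·m; T_B = 2134 N·m.
τ in each portion: τ_AC = 6.20×10^6 Pa, τ_CB = 4.83×10^6 Pa; maximum is in AC.
τ_max = T_AC·r/J = 2736·0.0655/2.89×10^-5 = 6.198×10^6 Pa.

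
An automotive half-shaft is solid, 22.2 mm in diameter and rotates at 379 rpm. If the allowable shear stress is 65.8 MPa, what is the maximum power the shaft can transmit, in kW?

5.61 kW

J = πd⁴/32 = π(0.0222)⁴/32 = 2.385×10^-8 m⁴.
T_max = τ_allow·J/r = 6.58×10^7 × 2.385×10^-8 / 0.0111 = 141.4 N·m.
ω = 2π·379/60 = 39.69 rad/s, so P_max = T_max·ω = 5610 W.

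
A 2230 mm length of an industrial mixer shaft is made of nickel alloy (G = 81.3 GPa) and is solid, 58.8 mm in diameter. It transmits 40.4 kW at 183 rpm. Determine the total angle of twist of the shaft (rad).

0.0493 rad

ω = 2π·183/60 = 19.16 rad/s, so T = P/ω = 40.4×10³ / 19.16 = 2108 N·m.
J = πd⁴/32 = π(0.0588)⁴/32 = 1.174×10^-6 m⁴.
θ = T·L/(G·J) = 2108 × 2.23 / (81.3×10⁹ × 1.174×10^-6) = 0.04927 rad.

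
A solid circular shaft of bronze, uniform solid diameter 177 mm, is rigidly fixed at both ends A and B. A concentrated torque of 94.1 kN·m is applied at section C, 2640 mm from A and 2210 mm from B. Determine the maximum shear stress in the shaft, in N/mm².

47.0 N/mm²

With uniform GJ and both ends fixed, compatibility θ_AC = θ_CB gives T_A·a = T_B·b, together with T_A + T_B = T₀.
T_A = T₀·b/(a+b) = 94100·2210/4850 = 42880 N·m; T_B = 51220 N·m.
τ in each portion: τ_AC = 3.94×10^7 Pa, τ_CB = 4.70×10^7 Pa; maximum is in CB.
τ_max = T_CB·r/J = 51220·0.0885/9.64×10^-5 = 4.704×10^7 Pa.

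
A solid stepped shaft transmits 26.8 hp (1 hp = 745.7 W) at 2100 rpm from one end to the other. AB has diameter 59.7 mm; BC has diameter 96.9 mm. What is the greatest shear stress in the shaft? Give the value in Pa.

ω = 2π·2100/60 = 219.9 rad/s, so T = P/ω = 26.8×745.7 / 219.9 = 90.88 N·m.
Under the same torque, τ_max = 16T/(πd³) is largest where d is smallest — segment AB (d = 59.7 mm).
τ_max = 16·90.88/(π·(0.0597)³) = 2.175×10^6 Pa.

2.18e6 Pa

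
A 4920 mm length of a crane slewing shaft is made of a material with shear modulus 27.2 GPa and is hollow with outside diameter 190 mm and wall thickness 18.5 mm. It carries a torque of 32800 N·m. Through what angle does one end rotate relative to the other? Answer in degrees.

4.58°

J = π(d_o⁴ − d_i⁴)/32 = π(0.190⁴ − 0.153⁴)/32 = 7.414×10^-5 m⁴.
θ = T·L/(G·J) = 32800 × 4.92 / (27.2×10⁹ × 7.414×10^-5) = 0.08002 rad.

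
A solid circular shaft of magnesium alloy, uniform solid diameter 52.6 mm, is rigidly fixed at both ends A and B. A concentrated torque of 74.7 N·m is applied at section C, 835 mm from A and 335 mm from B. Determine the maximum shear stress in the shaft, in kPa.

With uniform GJ and both ends fixed, compatibility θ_AC = θ_CB gives T_A·a = T_B·b, together with T_A + T_B = T₀.
T_A = T₀·b/(a+b) = 74.70·335/1170 = 21.39 N·m; T_B = 53.31 N·m.
τ in each portion: τ_AC = 7.49×10^5 Pa, τ_CB = 1.87×10^6 Pa; maximum is in CB.
τ_max = T_CB·r/J = 53.31·0.0263/7.52×10^-7 = 1.866×10^6 Pa.

1870 kPa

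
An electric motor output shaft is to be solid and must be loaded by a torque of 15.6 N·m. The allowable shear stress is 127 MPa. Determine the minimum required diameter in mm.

8.55 mm

For a solid shaft τ_max = 16T/(πd³), so d = (16T/(π τ_allow))^(1/3) = (16·15.60/(π·1.27×10^8))^(1/3) = 0.008553 m.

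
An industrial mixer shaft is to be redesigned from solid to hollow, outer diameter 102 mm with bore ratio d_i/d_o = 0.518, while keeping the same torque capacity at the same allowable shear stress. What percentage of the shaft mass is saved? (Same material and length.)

Equal τ_max and T ⇒ the solid shaft needs d_s³ = d_o³(1−k⁴), so d_s = 102·(1−0.518⁴)^(1/3) = 99.49 mm.
Area ratio A_h/A_s = d_o²(1−k²)/d_s² = (1−k²)/(1−k⁴)^(2/3) = 0.7690.
Mass saving = 1 − 0.7690 = 23.1 %.

23.1 %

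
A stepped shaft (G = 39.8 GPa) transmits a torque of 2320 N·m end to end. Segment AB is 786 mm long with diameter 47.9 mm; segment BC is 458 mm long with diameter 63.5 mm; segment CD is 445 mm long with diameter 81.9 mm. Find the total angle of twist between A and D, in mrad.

J_AB = π(0.0479)⁴/32 = 5.17×10^-7 m⁴; J_BC = π(0.0635)⁴/32 = 1.60×10^-6 m⁴; J_CD = π(0.0819)⁴/32 = 4.42×10^-6 m⁴.
θ = (T/G)·Σ L_i/J_i = (2320/39.8×10⁹)·(0.786/5.17×10^-7 + 0.458/1.60×10^-6 + 0.445/4.42×10^-6) = 0.1112 rad.

111 mrad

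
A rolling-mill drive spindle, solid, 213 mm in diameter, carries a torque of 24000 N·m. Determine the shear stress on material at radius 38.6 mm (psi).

J = πd⁴/32 = π(0.213)⁴/32 = 2.021×10^-4 m⁴.
Shear stress varies linearly with radius: τ = T·r/J = 24000 × 0.0386 / 2.021×10^-4 = 4.584×10^6 Pa.

665 psi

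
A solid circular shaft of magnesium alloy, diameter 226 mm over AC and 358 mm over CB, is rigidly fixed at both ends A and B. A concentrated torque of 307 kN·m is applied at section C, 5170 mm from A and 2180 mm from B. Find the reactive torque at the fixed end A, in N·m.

19300 N·m

Compatibility: T_A·a/J_AC = T_B·b/J_CB with T_A + T_B = T₀.
J_AC = 2.56×10^-4 m⁴, J_CB = 1.61×10^-3 m⁴, so T_A = T₀·(J_AC/a)/((J_AC/a)+(J_CB/b)) = 19270 N·m, T_B = 287700 N·m.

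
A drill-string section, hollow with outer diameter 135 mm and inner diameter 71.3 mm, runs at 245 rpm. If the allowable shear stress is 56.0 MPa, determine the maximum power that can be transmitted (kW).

640 kW

J = π(d_o⁴ − d_i⁴)/32 = π(0.135⁴ − 0.0713⁴)/32 = 3.007×10^-5 m⁴.
T_max = τ_allow·J/r = 5.60×10^7 × 3.007×10^-5 / 0.0675 = 24950 N·m.
ω = 2π·245/60 = 25.66 rad/s, so P_max = T_max·ω = 6.401×10^5 W.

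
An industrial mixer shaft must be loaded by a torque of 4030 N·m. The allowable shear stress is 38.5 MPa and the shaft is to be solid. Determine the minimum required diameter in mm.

81.1 mm

For a solid shaft τ_max = 16T/(πd³), so d = (16T/(π τ_allow))^(1/3) = (16·4030/(π·3.85×10^7))^(1/3) = 0.08108 m.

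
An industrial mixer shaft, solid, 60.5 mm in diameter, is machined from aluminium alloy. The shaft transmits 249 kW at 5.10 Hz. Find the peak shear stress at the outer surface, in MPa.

179 MPa

ω = 2π·5.10 = 32.04 rad/s, so T = P/ω = 249×10³ / 32.04 = 7771 N·m.
J = πd⁴/32 = π(0.0605)⁴/32 = 1.315×10^-6 m⁴.
τ_max = T·r/J = 7771 × 0.0302 / 1.315×10^-6 = 1.787×10^8 Pa.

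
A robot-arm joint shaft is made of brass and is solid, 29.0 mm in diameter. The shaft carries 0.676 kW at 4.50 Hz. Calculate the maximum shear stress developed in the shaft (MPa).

ω = 2π·4.50 = 28.27 rad/s, so T = P/ω = 0.676×10³ / 28.27 = 23.91 N·m.
J = πd⁴/32 = π(0.0290)⁴/32 = 6.944×10^-8 m⁴.
τ_max = T·r/J = 23.91 × 0.0145 / 6.944×10^-8 = 4.993×10^6 Pa.

4.99 MPa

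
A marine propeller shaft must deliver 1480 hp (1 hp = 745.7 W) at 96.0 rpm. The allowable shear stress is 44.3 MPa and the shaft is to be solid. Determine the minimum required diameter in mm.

ω = 2π·96.0/60 = 10.05 rad/s, so T = P/ω = 1480×745.7 / 10.05 = 109800 N·m.
For a solid shaft τ_max = 16T/(πd³), so d = (16T/(π τ_allow))^(1/3) = (16·109800/(π·4.43×10^7))^(1/3) = 0.2328 m.

233 mm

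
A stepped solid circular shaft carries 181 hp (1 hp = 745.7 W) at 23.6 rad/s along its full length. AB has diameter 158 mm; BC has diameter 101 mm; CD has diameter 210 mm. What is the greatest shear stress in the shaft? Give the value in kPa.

ω = 23.6 rad/s, so T = P/ω = 181×745.7 / 23.60 = 5719 N·m.
Under the same torque, τ_max = 16T/(πd³) is largest where d is smallest — segment BC (d = 101 mm).
τ_max = 16·5719/(π·(0.101)³) = 2.827×10^7 Pa.

28300 kPa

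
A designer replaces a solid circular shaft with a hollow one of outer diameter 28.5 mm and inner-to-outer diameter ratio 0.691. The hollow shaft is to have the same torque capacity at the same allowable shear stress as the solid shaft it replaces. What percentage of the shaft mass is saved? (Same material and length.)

Equal τ_max and T ⇒ the solid shaft needs d_s³ = d_o³(1−k⁴), so d_s = 28.5·(1−0.691⁴)^(1/3) = 26.14 mm.
Area ratio A_h/A_s = d_o²(1−k²)/d_s² = (1−k²)/(1−k⁴)^(2/3) = 0.6209.
Mass saving = 1 − 0.6209 = 37.9 %.

37.9 %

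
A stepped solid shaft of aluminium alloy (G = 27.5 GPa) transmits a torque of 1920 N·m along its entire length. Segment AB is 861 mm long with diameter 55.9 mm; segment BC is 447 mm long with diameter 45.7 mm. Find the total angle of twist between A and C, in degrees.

J_AB = π(0.0559)⁴/32 = 9.59×10^-7 m⁴; J_BC = π(0.0457)⁴/32 = 4.28×10^-7 m⁴.
θ = (T/G)·Σ L_i/J_i = (1920/27.5×10⁹)·(0.861/9.59×10^-7 + 0.447/4.28×10^-7) = 0.1356 rad.

7.77°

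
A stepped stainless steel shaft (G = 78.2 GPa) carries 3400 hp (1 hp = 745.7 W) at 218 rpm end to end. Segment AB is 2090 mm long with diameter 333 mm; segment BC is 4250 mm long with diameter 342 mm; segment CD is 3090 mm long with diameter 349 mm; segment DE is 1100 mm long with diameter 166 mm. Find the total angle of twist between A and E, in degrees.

ω = 2π·218/60 = 22.83 rad/s, so T = P/ω = 3400×745.7 / 22.83 = 111100 N·m.
J_AB = π(0.333)⁴/32 = 1.21×10^-3 m⁴; J_BC = π(0.342)⁴/32 = 1.34×10^-3 m⁴; J_CD = π(0.349)⁴/32 = 1.46×10^-3 m⁴; J_DE = π(0.166)⁴/32 = 7.45×10^-5 m⁴.
θ = (T/G)·Σ L_i/J_i = (111100/78.2×10⁹)·(2.09/1.21×10^-3 + 4.25/1.34×10^-3 + 3.09/1.46×10^-3 + 1.10/7.45×10^-5) = 0.03092 rad.

1.77°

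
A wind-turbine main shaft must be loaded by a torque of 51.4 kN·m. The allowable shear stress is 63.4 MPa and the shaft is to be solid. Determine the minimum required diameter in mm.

For a solid shaft τ_max = 16T/(πd³), so d = (16T/(π τ_allow))^(1/3) = (16·51400/(π·6.34×10^7))^(1/3) = 0.1604 m.

160 mm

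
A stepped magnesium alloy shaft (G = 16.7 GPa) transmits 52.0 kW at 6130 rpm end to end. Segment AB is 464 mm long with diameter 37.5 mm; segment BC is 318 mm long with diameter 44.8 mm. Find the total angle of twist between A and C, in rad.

0.0155 rad

ω = 2π·6130/60 = 641.9 rad/s, so T = P/ω = 52.0×10³ / 641.9 = 81.01 N·m.
J_AB = π(0.0375)⁴/32 = 1.94×10^-7 m⁴; J_BC = π(0.0448)⁴/32 = 3.95×10^-7 m⁴.
θ = (T/G)·Σ L_i/J_i = (81.01/16.7×10⁹)·(0.464/1.94×10^-7 + 0.318/3.95×10^-7) = 0.01549 rad.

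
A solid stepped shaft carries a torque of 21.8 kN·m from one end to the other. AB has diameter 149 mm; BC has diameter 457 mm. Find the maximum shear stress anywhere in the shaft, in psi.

Under the same torque, τ_max = 16T/(πd³) is largest where d is smallest — segment AB (d = 149 mm).
τ_max = 16·21800/(π·(0.149)³) = 3.356×10^7 Pa.

4870 psi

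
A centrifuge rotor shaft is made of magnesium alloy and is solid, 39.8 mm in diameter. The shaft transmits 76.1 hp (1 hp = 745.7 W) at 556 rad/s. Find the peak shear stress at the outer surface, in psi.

ω = 556 rad/s, so T = P/ω = 76.1×745.7 / 556.0 = 102.1 N·m.
J = πd⁴/32 = π(0.0398)⁴/32 = 2.463×10^-7 m⁴.
τ_max = T·r/J = 102.1 × 0.0199 / 2.463×10^-7 = 8.245×10^6 Pa.

1200 psi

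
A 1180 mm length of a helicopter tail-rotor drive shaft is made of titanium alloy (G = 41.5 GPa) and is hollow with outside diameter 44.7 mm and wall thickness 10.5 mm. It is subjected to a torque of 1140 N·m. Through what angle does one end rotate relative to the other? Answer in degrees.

5.14°

J = π(d_o⁴ − d_i⁴)/32 = π(0.0447⁴ − 0.0237⁴)/32 = 3.610×10^-7 m⁴.
θ = T·L/(G·J) = 1140 × 1.18 / (41.5×10⁹ × 3.610×10^-7) = 0.08980 rad.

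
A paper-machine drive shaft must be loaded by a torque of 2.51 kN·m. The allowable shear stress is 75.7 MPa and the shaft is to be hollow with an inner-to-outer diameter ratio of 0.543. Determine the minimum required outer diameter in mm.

For a hollow shaft with d_i/d_o = 0.543: τ_max = 16T/(π d_o³ (1−k⁴)), so d_o = [16T/(π τ_allow (1−k⁴))]^(1/3) = [16·2510/(π·7.57×10^7·0.9131)]^(1/3) = 0.05697 m.

57.0 mm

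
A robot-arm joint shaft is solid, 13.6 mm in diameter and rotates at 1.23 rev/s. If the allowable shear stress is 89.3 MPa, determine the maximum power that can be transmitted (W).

341 W

J = πd⁴/32 = π(0.0136)⁴/32 = 3.359×10^-9 m⁴.
T_max = τ_allow·J/r = 8.93×10^7 × 3.359×10^-9 / 0.00680 = 44.11 N·m.
ω = 2π·1.23 = 7.728 rad/s, so P_max = T_max·ω = 340.9 W.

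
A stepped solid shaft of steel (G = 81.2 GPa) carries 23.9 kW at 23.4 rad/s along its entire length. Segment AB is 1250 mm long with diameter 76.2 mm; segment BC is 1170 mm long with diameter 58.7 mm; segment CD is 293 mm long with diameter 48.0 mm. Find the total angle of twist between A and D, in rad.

0.0244 rad

ω = 23.4 rad/s, so T = P/ω = 23.9×10³ / 23.40 = 1021 N·m.
J_AB = π(0.0762)⁴/32 = 3.31×10^-6 m⁴; J_BC = π(0.0587)⁴/32 = 1.17×10^-6 m⁴; J_CD = π(0.0480)⁴/32 = 5.21×10^-7 m⁴.
θ = (T/G)·Σ L_i/J_i = (1021/81.2×10⁹)·(1.25/3.31×10^-6 + 1.17/1.17×10^-6 + 0.293/5.21×10^-7) = 0.02445 rad.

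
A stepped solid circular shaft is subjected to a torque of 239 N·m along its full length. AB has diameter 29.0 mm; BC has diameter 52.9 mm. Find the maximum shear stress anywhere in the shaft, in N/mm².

49.9 N/mm²

Under the same torque, τ_max = 16T/(πd³) is largest where d is smallest — segment AB (d = 29.0 mm).
τ_max = 16·239.0/(π·(0.0290)³) = 4.991×10^7 Pa.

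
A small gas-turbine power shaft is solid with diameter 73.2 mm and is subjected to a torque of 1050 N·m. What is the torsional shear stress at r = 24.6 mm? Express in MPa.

J = πd⁴/32 = π(0.0732)⁴/32 = 2.819×10^-6 m⁴.
Shear stress varies linearly with radius: τ = T·r/J = 1050 × 0.0246 / 2.819×10^-6 = 9.164×10^6 Pa.

9.16 MPa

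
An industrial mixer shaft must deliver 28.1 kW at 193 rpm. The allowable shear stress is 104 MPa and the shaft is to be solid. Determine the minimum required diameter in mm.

ω = 2π·193/60 = 20.21 rad/s, so T = P/ω = 28.1×10³ / 20.21 = 1390 N·m.
For a solid shaft τ_max = 16T/(πd³), so d = (16T/(π τ_allow))^(1/3) = (16·1390/(π·1.04×10^8))^(1/3) = 0.04083 m.

40.8 mm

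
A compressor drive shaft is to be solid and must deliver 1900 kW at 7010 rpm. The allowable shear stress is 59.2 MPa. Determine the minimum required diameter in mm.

60.6 mm

ω = 2π·7010/60 = 734.1 rad/s, so T = P/ω = 1900×10³ / 734.1 = 2588 N·m.
For a solid shaft τ_max = 16T/(πd³), so d = (16T/(π τ_allow))^(1/3) = (16·2588/(π·5.92×10^7))^(1/3) = 0.06061 m.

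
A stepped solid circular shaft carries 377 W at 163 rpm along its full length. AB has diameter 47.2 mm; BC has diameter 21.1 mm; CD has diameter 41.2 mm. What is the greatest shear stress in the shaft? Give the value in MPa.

ω = 2π·163/60 = 17.07 rad/s, so T = P/ω = 377 / 17.07 = 22.09 N·m.
Under the same torque, τ_max = 16T/(πd³) is largest where d is smallest — segment BC (d = 21.1 mm).
τ_max = 16·22.09/(π·(0.0211)³) = 1.197×10^7 Pa.

12.0 MPa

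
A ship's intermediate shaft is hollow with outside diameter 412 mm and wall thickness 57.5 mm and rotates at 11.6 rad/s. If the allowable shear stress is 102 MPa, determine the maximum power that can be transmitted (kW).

11900 kW

J = π(d_o⁴ − d_i⁴)/32 = π(0.412⁴ − 0.297⁴)/32 = 2.065×10^-3 m⁴.
T_max = τ_allow·J/r = 1.02×10^8 × 2.065×10^-3 / 0.206 = 1.022e6 N·m.
ω = 11.6 rad/s, so P_max = T_max·ω = 1.186×10^7 W.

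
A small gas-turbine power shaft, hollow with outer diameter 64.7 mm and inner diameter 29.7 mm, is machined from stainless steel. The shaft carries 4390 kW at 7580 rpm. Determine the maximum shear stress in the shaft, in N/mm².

ω = 2π·7580/60 = 793.8 rad/s, so T = P/ω = 4390×10³ / 793.8 = 5531 N·m.
J = π(d_o⁴ − d_i⁴)/32 = π(0.0647⁴ − 0.0297⁴)/32 = 1.644×10^-6 m⁴.
τ_max = T·r/J = 5531 × 0.0324 / 1.644×10^-6 = 1.088×10^8 Pa.

109 N/mm²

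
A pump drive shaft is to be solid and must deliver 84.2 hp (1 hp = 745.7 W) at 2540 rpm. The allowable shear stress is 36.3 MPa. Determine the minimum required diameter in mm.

32.1 mm

ω = 2π·2540/60 = 266.0 rad/s, so T = P/ω = 84.2×745.7 / 266.0 = 236.1 N·m.
For a solid shaft τ_max = 16T/(πd³), so d = (16T/(π τ_allow))^(1/3) = (16·236.1/(π·3.63×10^7))^(1/3) = 0.03211 m.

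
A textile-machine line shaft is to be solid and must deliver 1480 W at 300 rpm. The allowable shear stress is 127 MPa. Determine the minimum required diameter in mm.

12.4 mm

ω = 2π·300/60 = 31.42 rad/s, so T = P/ω = 1480 / 31.42 = 47.11 N·m.
For a solid shaft τ_max = 16T/(πd³), so d = (16T/(π τ_allow))^(1/3) = (16·47.11/(π·1.27×10^8))^(1/3) = 0.01236 m.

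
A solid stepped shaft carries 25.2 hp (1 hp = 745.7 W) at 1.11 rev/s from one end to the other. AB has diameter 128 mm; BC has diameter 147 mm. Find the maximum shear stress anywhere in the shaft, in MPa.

6.54 MPa

ω = 2π·1.11 = 6.974 rad/s, so T = P/ω = 25.2×745.7 / 6.974 = 2694 N·m.
Under the same torque, τ_max = 16T/(πd³) is largest where d is smallest — segment AB (d = 128 mm).
τ_max = 16·2694/(π·(0.128)³) = 6.543×10^6 Pa.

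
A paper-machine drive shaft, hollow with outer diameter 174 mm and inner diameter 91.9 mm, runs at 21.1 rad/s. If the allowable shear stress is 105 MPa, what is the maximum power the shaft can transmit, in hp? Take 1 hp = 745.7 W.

J = π(d_o⁴ − d_i⁴)/32 = π(0.174⁴ − 0.0919⁴)/32 = 8.299×10^-5 m⁴.
T_max = τ_allow·J/r = 1.05×10^8 × 8.299×10^-5 / 0.0870 = 100200 N·m.
ω = 21.1 rad/s, so P_max = T_max·ω = 2.113×10^6 W.

2830 hp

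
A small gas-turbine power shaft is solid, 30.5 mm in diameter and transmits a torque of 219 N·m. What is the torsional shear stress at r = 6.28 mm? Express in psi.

2350 psi

J = πd⁴/32 = π(0.0305)⁴/32 = 8.496×10^-8 m⁴.
Shear stress varies linearly with radius: τ = T·r/J = 219.0 × 0.00628 / 8.496×10^-8 = 1.619×10^7 Pa.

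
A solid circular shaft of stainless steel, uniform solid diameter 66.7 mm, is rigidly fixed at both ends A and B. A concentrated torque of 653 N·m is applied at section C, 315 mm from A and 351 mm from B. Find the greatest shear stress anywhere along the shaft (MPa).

5.91 MPa

With uniform GJ and both ends fixed, compatibility θ_AC = θ_CB gives T_A·a = T_B·b, together with T_A + T_B = T₀.
T_A = T₀·b/(a+b) = 653.0·351/666.0 = 344.1 N·m; T_B = 308.9 N·m.
τ in each portion: τ_AC = 5.91×10^6 Pa, τ_CB = 5.30×10^6 Pa; maximum is in AC.
τ_max = T_AC·r/J = 344.1·0.0334/1.94×10^-6 = 5.907×10^6 Pa.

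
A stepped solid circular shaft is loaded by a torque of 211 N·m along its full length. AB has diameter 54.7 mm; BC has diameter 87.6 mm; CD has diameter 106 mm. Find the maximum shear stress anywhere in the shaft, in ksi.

0.952 ksi

Under the same torque, τ_max = 16T/(πd³) is largest where d is smallest — segment AB (d = 54.7 mm).
τ_max = 16·211.0/(π·(0.0547)³) = 6.566×10^6 Pa.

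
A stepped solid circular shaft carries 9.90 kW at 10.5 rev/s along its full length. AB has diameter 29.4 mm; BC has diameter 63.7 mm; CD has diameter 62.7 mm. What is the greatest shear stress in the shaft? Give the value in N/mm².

30.1 N/mm²

ω = 2π·10.5 = 65.97 rad/s, so T = P/ω = 9.90×10³ / 65.97 = 150.1 N·m.
Under the same torque, τ_max = 16T/(πd³) is largest where d is smallest — segment AB (d = 29.4 mm).
τ_max = 16·150.1/(π·(0.0294)³) = 3.007×10^7 Pa.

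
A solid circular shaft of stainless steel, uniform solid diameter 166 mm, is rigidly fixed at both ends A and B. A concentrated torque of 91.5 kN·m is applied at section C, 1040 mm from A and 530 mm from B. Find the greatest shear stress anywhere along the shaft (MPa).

With uniform GJ and both ends fixed, compatibility θ_AC = θ_CB gives T_A·a = T_B·b, together with T_A + T_B = T₀.
T_A = T₀·b/(a+b) = 91500·530/1570 = 30890 N·m; T_B = 60610 N·m.
τ in each portion: τ_AC = 3.44×10^7 Pa, τ_CB = 6.75×10^7 Pa; maximum is in CB.
τ_max = T_CB·r/J = 60610·0.0830/7.45×10^-5 = 6.748×10^7 Pa.

67.5 MPa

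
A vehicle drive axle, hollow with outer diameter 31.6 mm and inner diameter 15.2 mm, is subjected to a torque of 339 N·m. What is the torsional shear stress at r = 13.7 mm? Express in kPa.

J = π(d_o⁴ − d_i⁴)/32 = π(0.0316⁴ − 0.0152⁴)/32 = 9.265×10^-8 m⁴.
Shear stress varies linearly with radius: τ = T·r/J = 339.0 × 0.0137 / 9.265×10^-8 = 5.013×10^7 Pa.

50100 kPa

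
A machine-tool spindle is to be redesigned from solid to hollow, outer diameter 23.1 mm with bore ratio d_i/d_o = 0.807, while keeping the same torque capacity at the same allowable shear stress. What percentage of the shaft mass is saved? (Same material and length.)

49.6 %

Equal τ_max and T ⇒ the solid shaft needs d_s³ = d_o³(1−k⁴), so d_s = 23.1·(1−0.807⁴)^(1/3) = 19.22 mm.
Area ratio A_h/A_s = d_o²(1−k²)/d_s² = (1−k²)/(1−k⁴)^(2/3) = 0.5038.
Mass saving = 1 − 0.5038 = 49.6 %.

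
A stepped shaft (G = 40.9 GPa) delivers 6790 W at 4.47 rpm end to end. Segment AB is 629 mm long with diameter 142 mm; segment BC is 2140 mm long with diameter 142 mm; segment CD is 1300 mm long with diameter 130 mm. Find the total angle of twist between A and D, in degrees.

2.35°

ω = 2π·4.47/60 = 0.4681 rad/s, so T = P/ω = 6790 / 0.4681 = 14510 N·m.
J_AB = π(0.142)⁴/32 = 3.99×10^-5 m⁴; J_BC = π(0.142)⁴/32 = 3.99×10^-5 m⁴; J_CD = π(0.130)⁴/32 = 2.80×10^-5 m⁴.
θ = (T/G)·Σ L_i/J_i = (14510/40.9×10⁹)·(0.629/3.99×10^-5 + 2.14/3.99×10^-5 + 1.30/2.80×10^-5) = 0.04105 rad.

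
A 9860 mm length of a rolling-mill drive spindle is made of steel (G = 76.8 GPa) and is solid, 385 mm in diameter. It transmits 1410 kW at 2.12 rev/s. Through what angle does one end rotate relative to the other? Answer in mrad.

ω = 2π·2.12 = 13.32 rad/s, so T = P/ω = 1410×10³ / 13.32 = 105900 N·m.
J = πd⁴/32 = π(0.385)⁴/32 = 2.157×10^-3 m⁴.
θ = T·L/(G·J) = 105900 × 9.86 / (76.8×10⁹ × 2.157×10^-3) = 6.301×10^-3 rad.

6.30 mrad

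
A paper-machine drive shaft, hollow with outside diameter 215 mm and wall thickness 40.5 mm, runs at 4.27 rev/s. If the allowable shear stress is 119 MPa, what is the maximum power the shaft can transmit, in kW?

5290 kW

J = π(d_o⁴ − d_i⁴)/32 = π(0.215⁴ − 0.134⁴)/32 = 1.781×10^-4 m⁴.
T_max = τ_allow·J/r = 1.19×10^8 × 1.781×10^-4 / 0.107 = 197200 N·m.
ω = 2π·4.27 = 26.83 rad/s, so P_max = T_max·ω = 5.290×10^6 W.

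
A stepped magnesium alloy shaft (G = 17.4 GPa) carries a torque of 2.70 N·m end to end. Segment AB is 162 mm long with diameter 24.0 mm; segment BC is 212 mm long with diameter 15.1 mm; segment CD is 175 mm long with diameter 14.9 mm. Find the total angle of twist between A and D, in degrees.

J_AB = π(0.0240)⁴/32 = 3.26×10^-8 m⁴; J_BC = π(0.0151)⁴/32 = 5.10×10^-9 m⁴; J_CD = π(0.0149)⁴/32 = 4.84×10^-9 m⁴.
θ = (T/G)·Σ L_i/J_i = (2.700/17.4×10⁹)·(0.162/3.26×10^-8 + 0.212/5.10×10^-9 + 0.175/4.84×10^-9) = 0.01283 rad.

0.735°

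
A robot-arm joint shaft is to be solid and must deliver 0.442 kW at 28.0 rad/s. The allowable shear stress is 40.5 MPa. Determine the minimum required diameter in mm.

ω = 28.0 rad/s, so T = P/ω = 0.442×10³ / 28.00 = 15.79 N·m.
For a solid shaft τ_max = 16T/(πd³), so d = (16T/(π τ_allow))^(1/3) = (16·15.79/(π·4.05×10^7))^(1/3) = 0.01257 m.

12.6 mm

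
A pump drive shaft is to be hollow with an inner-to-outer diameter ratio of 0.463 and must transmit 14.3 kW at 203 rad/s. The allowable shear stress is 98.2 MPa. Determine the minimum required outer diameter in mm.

15.6 mm

ω = 203 rad/s, so T = P/ω = 14.3×10³ / 203.0 = 70.44 N·m.
For a hollow shaft with d_i/d_o = 0.463: τ_max = 16T/(π d_o³ (1−k⁴)), so d_o = [16T/(π τ_allow (1−k⁴))]^(1/3) = [16·70.44/(π·9.82×10^7·0.9540)]^(1/3) = 0.01565 m.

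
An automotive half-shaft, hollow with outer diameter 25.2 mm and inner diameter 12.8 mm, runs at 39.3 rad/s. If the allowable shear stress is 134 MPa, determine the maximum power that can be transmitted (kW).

15.4 kW

J = π(d_o⁴ − d_i⁴)/32 = π(0.0252⁴ − 0.0128⁴)/32 = 3.696×10^-8 m⁴.
T_max = τ_allow·J/r = 1.34×10^8 × 3.696×10^-8 / 0.0126 = 393.0 N·m.
ω = 39.3 rad/s, so P_max = T_max·ω = 1.545×10^4 W.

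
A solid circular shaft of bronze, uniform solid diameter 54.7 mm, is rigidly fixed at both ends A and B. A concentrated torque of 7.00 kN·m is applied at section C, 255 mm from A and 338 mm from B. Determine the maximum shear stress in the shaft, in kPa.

With uniform GJ and both ends fixed, compatibility θ_AC = θ_CB gives T_A·a = T_B·b, together with T_A + T_B = T₀.
T_A = T₀·b/(a+b) = 7000·338/593.0 = 3990 N·m; T_B = 3010 N·m.
τ in each portion: τ_AC = 1.24×10^8 Pa, τ_CB = 9.37×10^7 Pa; maximum is in AC.
τ_max = T_AC·r/J = 3990·0.0274/8.79×10^-7 = 1.242×10^8 Pa.

124000 kPa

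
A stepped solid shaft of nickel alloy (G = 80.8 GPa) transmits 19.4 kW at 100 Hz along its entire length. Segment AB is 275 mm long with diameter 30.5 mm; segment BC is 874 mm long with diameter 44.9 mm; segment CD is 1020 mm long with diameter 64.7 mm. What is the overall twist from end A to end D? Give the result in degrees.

ω = 2π·100 = 628.3 rad/s, so T = P/ω = 19.4×10³ / 628.3 = 30.88 N·m.
J_AB = π(0.0305)⁴/32 = 8.50×10^-8 m⁴; J_BC = π(0.0449)⁴/32 = 3.99×10^-7 m⁴; J_CD = π(0.0647)⁴/32 = 1.72×10^-6 m⁴.
θ = (T/G)·Σ L_i/J_i = (30.88/80.8×10⁹)·(0.275/8.50×10^-8 + 0.874/3.99×10^-7 + 1.02/1.72×10^-6) = 2.301×10^-3 rad.

0.132°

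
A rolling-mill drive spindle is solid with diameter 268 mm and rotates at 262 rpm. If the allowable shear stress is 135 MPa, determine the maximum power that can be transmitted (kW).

J = πd⁴/32 = π(0.268)⁴/32 = 5.065×10^-4 m⁴.
T_max = τ_allow·J/r = 1.35×10^8 × 5.065×10^-4 / 0.134 = 510200 N·m.
ω = 2π·262/60 = 27.44 rad/s, so P_max = T_max·ω = 1.400×10^7 W.

14000 kW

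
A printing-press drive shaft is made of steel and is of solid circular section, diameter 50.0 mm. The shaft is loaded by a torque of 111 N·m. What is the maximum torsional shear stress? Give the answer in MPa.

4.52 MPa

J = πd⁴/32 = π(0.0500)⁴/32 = 6.136×10^-7 m⁴.
τ_max = T·r/J = 111.0 × 0.0250 / 6.136×10^-7 = 4.523×10^6 Pa.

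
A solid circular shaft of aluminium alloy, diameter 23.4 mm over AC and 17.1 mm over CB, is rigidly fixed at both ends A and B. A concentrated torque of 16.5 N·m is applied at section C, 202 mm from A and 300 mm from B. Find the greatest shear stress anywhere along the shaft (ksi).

0.798 ksi

Compatibility: T_A·a/J_AC = T_B·b/J_CB with T_A + T_B = T₀.
J_AC = 2.94×10^-8 m⁴, J_CB = 8.39×10^-9 m⁴, so T_A = T₀·(J_AC/a)/((J_AC/a)+(J_CB/b)) = 13.84 N·m, T_B = 2.658 N·m.
τ in each portion: τ_AC = 5.50×10^6 Pa, τ_CB = 2.71×10^6 Pa; maximum is in AC.
τ_max = T_AC·r/J = 13.84·0.0117/2.94×10^-8 = 5.502×10^6 Pa.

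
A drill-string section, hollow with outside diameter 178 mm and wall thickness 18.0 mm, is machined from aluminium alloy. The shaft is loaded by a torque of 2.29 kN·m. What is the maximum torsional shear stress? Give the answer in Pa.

3.48e6 Pa

J = π(d_o⁴ − d_i⁴)/32 = π(0.178⁴ − 0.142⁴)/32 = 5.864×10^-5 m⁴.
τ_max = T·r/J = 2290 × 0.0890 / 5.864×10^-5 = 3.476×10^6 Pa.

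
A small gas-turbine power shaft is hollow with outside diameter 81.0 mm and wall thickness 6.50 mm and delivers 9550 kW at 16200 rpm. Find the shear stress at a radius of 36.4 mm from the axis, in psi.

ω = 2π·16200/60 = 1696 rad/s, so T = P/ω = 9550×10³ / 1696 = 5629 N·m.
J = π(d_o⁴ − d_i⁴)/32 = π(0.0810⁴ − 0.0680⁴)/32 = 2.127×10^-6 m⁴.
Shear stress varies linearly with radius: τ = T·r/J = 5629 × 0.0364 / 2.127×10^-6 = 9.634×10^7 Pa.

14000 psi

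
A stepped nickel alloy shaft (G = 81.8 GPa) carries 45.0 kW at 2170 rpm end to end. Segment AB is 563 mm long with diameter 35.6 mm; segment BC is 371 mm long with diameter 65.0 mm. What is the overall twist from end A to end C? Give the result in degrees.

0.525°

ω = 2π·2170/60 = 227.2 rad/s, so T = P/ω = 45.0×10³ / 227.2 = 198.0 N·m.
J_AB = π(0.0356)⁴/32 = 1.58×10^-7 m⁴; J_BC = π(0.0650)⁴/32 = 1.75×10^-6 m⁴.
θ = (T/G)·Σ L_i/J_i = (198.0/81.8×10⁹)·(0.563/1.58×10^-7 + 0.371/1.75×10^-6) = 9.156×10^-3 rad.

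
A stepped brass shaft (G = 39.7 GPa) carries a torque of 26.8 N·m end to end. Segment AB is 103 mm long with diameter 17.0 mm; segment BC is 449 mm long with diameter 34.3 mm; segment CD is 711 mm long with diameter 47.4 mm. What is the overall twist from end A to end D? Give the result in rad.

0.0117 rad

J_AB = π(0.0170)⁴/32 = 8.20×10^-9 m⁴; J_BC = π(0.0343)⁴/32 = 1.36×10^-7 m⁴; J_CD = π(0.0474)⁴/32 = 4.96×10^-7 m⁴.
θ = (T/G)·Σ L_i/J_i = (26.80/39.7×10⁹)·(0.103/8.20×10^-9 + 0.449/1.36×10^-7 + 0.711/4.96×10^-7) = 0.01168 rad.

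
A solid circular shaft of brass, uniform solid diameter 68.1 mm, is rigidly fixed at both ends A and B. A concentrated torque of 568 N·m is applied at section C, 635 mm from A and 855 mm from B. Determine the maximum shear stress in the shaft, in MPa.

With uniform GJ and both ends fixed, compatibility θ_AC = θ_CB gives T_A·a = T_B·b, together with T_A + T_B = T₀.
T_A = T₀·b/(a+b) = 568.0·855/1490 = 325.9 N·m; T_B = 242.1 N·m.
τ in each portion: τ_AC = 5.26×10^6 Pa, τ_CB = 3.90×10^6 Pa; maximum is in AC.
τ_max = T_AC·r/J = 325.9·0.0340/2.11×10^-6 = 5.256×10^6 Pa.

5.26 MPa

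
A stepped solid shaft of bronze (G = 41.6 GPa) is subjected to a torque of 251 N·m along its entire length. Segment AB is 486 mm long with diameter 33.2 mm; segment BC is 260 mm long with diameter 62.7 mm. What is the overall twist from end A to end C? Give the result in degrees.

J_AB = π(0.0332)⁴/32 = 1.19×10^-7 m⁴; J_BC = π(0.0627)⁴/32 = 1.52×10^-6 m⁴.
θ = (T/G)·Σ L_i/J_i = (251.0/41.6×10⁹)·(0.486/1.19×10^-7 + 0.260/1.52×10^-6) = 0.02562 rad.

1.47°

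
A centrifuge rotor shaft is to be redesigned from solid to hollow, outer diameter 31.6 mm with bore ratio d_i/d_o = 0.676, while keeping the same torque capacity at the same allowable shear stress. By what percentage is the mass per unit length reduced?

Equal τ_max and T ⇒ the solid shaft needs d_s³ = d_o³(1−k⁴), so d_s = 31.6·(1−0.676⁴)^(1/3) = 29.23 mm.
Area ratio A_h/A_s = d_o²(1−k²)/d_s² = (1−k²)/(1−k⁴)^(2/3) = 0.6348.
Mass saving = 1 − 0.6348 = 36.5 %.

36.5 %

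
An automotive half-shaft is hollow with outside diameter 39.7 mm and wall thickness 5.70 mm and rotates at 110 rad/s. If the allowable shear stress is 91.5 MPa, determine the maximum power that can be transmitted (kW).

91.7 kW

J = π(d_o⁴ − d_i⁴)/32 = π(0.0397⁴ − 0.0283⁴)/32 = 1.809×10^-7 m⁴.
T_max = τ_allow·J/r = 9.15×10^7 × 1.809×10^-7 / 0.0199 = 833.9 N·m.
ω = 110 rad/s, so P_max = T_max·ω = 9.173×10^4 W.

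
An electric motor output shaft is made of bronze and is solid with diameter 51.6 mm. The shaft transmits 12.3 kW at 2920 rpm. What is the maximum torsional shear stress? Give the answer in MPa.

ω = 2π·2920/60 = 305.8 rad/s, so T = P/ω = 12.3×10³ / 305.8 = 40.22 N·m.
J = πd⁴/32 = π(0.0516)⁴/32 = 6.960×10^-7 m⁴.
τ_max = T·r/J = 40.22 × 0.0258 / 6.960×10^-7 = 1.491×10^6 Pa.

1.49 MPa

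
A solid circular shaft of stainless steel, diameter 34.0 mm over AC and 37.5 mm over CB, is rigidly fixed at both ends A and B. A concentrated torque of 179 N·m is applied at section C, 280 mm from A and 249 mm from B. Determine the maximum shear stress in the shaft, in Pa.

Compatibility: T_A·a/J_AC = T_B·b/J_CB with T_A + T_B = T₀.
J_AC = 1.31×10^-7 m⁴, J_CB = 1.94×10^-7 m⁴, so T_A = T₀·(J_AC/a)/((J_AC/a)+(J_CB/b)) = 67.19 N·m, T_B = 111.8 N·m.
τ in each portion: τ_AC = 8.71×10^6 Pa, τ_CB = 1.08×10^7 Pa; maximum is in CB.
τ_max = T_CB·r/J = 111.8·0.0187/1.94×10^-7 = 1.080×10^7 Pa.

1.08e7 Pa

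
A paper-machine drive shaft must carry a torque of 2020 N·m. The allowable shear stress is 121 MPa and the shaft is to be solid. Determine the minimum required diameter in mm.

For a solid shaft τ_max = 16T/(πd³), so d = (16T/(π τ_allow))^(1/3) = (16·2020/(π·1.21×10^8))^(1/3) = 0.04397 m.

44.0 mm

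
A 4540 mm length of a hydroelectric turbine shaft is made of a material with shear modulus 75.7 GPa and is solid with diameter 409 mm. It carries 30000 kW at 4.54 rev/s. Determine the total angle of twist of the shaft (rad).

ω = 2π·4.54 = 28.53 rad/s, so T = P/ω = 30000×10³ / 28.53 = 1.052e6 N·m.
J = πd⁴/32 = π(0.409)⁴/32 = 2.747×10^-3 m⁴.
θ = T·L/(G·J) = 1.052e6 × 4.54 / (75.7×10⁹ × 2.747×10^-3) = 0.02296 rad.

0.0230 rad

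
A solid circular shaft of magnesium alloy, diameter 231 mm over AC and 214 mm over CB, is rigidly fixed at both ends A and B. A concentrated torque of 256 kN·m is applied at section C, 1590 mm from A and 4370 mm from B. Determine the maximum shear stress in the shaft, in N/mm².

Compatibility: T_A·a/J_AC = T_B·b/J_CB with T_A + T_B = T₀.
J_AC = 2.80×10^-4 m⁴, J_CB = 2.06×10^-4 m⁴, so T_A = T₀·(J_AC/a)/((J_AC/a)+(J_CB/b)) = 201900 N·m, T_B = 54110 N·m.
τ in each portion: τ_AC = 8.34×10^7 Pa, τ_CB = 2.81×10^7 Pa; maximum is in AC.
τ_max = T_AC·r/J = 201900·0.116/2.80×10^-4 = 8.342×10^7 Pa.

83.4 N/mm²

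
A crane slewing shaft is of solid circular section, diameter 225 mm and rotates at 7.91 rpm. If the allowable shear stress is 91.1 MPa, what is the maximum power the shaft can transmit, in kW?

J = πd⁴/32 = π(0.225)⁴/32 = 2.516×10^-4 m⁴.
T_max = τ_allow·J/r = 9.11×10^7 × 2.516×10^-4 / 0.113 = 203700 N·m.
ω = 2π·7.91/60 = 0.8283 rad/s, so P_max = T_max·ω = 1.688×10^5 W.

169 kW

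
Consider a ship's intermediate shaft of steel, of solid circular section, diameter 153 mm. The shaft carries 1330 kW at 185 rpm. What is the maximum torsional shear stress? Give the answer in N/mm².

ω = 2π·185/60 = 19.37 rad/s, so T = P/ω = 1330×10³ / 19.37 = 68650 N·m.
J = πd⁴/32 = π(0.153)⁴/32 = 5.380×10^-5 m⁴.
τ_max = T·r/J = 68650 × 0.0765 / 5.380×10^-5 = 9.762×10^7 Pa.

97.6 N/mm²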